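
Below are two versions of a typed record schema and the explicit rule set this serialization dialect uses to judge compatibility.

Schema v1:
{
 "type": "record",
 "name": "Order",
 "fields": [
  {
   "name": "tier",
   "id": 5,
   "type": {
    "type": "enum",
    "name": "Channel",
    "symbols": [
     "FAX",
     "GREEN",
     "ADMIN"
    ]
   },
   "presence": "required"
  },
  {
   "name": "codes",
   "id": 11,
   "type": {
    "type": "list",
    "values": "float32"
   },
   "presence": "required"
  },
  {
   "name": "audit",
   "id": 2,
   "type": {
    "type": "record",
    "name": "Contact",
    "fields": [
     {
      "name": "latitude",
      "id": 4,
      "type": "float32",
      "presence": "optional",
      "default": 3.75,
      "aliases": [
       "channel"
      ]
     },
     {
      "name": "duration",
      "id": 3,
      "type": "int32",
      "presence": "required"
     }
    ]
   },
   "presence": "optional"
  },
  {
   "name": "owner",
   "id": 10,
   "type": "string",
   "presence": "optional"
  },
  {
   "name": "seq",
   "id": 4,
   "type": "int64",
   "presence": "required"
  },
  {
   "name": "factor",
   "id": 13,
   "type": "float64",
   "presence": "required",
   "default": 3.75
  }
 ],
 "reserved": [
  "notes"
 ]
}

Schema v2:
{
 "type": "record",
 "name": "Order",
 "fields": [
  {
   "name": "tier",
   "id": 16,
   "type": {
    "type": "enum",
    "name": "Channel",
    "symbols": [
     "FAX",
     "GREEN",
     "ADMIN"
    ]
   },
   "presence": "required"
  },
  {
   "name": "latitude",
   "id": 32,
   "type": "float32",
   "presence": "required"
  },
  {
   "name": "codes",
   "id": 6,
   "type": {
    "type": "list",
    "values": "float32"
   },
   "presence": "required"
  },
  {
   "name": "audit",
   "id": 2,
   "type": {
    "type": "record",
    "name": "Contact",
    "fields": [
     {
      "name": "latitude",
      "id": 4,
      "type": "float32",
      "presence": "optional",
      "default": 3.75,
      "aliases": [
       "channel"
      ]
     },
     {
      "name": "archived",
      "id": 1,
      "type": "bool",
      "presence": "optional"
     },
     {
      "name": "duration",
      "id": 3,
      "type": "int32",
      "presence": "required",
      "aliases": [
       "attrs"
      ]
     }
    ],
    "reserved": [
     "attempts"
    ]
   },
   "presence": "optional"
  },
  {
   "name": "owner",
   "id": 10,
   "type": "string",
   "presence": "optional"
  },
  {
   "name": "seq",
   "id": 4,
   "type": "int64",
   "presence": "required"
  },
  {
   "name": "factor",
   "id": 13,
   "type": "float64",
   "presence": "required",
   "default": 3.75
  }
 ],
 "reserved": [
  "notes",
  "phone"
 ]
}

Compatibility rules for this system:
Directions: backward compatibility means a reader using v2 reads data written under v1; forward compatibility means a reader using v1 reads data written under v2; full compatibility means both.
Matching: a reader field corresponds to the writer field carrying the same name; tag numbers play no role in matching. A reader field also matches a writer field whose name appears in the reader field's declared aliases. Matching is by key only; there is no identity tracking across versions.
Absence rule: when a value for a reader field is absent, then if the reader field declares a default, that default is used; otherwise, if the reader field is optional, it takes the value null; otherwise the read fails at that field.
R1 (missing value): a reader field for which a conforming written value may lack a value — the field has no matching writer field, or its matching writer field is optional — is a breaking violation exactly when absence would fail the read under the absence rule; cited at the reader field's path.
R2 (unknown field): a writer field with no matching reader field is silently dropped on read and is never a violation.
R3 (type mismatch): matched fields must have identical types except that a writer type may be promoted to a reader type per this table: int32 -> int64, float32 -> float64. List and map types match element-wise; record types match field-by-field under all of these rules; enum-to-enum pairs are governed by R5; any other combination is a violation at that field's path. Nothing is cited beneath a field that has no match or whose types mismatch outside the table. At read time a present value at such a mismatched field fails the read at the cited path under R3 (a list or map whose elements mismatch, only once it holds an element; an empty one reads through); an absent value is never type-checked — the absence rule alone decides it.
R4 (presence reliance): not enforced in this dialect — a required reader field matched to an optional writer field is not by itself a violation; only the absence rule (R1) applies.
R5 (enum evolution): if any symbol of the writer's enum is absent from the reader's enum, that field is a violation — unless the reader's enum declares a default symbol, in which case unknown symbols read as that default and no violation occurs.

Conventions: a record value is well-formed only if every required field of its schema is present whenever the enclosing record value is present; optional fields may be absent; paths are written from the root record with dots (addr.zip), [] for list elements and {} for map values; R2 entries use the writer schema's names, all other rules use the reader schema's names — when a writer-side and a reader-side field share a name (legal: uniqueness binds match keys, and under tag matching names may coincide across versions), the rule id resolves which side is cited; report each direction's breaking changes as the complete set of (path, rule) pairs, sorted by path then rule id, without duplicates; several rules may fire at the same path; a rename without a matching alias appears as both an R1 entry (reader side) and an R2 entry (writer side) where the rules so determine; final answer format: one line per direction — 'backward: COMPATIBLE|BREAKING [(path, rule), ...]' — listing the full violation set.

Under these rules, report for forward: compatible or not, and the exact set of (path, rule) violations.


forward: COMPATIBLE []

in Order below, arrows point writer -> reader
forward analysis of Order with v1 as reader and v2 as writer:
  tier <- tier (Channel -> Channel, writer required)
  codes <- codes (list<float32> -> list<float32>, writer required)
  audit <- audit (Contact -> Contact, writer optional)
  owner <- owner (string -> string, writer optional)
  seq <- seq (int64 -> int64, writer required)
  factor <- factor (float64 -> float64, writer required)
  writer latitude: unknown to reader
  audit.latitude <- audit.latitude (float32 -> float32, writer optional)
  audit.duration <- audit.duration (int32 -> int32, writer required)
  writer audit.archived: unknown to reader
  => no violations; forward on Order: COMPATIBLE
the rest of the Order diff is inert for this question:
  added field archived to record Contact: optional bool, tag 1 (in v2 it sits immediately before duration) -> no rule fires on it in Order's dialect; the asked verdict holds
  field tier in record Order: tag 5 changed to 16 -> no rule fires on it in Order's dialect; the asked verdict holds
  field codes in record Order: tag 11 changed to 6 -> no rule fires on it in Order's dialect; the asked verdict holds
  added field latitude to record Order: required float32, tag 32 (in v2 it sits immediately before codes) -> fires only in the backward direction of Order, which is not asked here


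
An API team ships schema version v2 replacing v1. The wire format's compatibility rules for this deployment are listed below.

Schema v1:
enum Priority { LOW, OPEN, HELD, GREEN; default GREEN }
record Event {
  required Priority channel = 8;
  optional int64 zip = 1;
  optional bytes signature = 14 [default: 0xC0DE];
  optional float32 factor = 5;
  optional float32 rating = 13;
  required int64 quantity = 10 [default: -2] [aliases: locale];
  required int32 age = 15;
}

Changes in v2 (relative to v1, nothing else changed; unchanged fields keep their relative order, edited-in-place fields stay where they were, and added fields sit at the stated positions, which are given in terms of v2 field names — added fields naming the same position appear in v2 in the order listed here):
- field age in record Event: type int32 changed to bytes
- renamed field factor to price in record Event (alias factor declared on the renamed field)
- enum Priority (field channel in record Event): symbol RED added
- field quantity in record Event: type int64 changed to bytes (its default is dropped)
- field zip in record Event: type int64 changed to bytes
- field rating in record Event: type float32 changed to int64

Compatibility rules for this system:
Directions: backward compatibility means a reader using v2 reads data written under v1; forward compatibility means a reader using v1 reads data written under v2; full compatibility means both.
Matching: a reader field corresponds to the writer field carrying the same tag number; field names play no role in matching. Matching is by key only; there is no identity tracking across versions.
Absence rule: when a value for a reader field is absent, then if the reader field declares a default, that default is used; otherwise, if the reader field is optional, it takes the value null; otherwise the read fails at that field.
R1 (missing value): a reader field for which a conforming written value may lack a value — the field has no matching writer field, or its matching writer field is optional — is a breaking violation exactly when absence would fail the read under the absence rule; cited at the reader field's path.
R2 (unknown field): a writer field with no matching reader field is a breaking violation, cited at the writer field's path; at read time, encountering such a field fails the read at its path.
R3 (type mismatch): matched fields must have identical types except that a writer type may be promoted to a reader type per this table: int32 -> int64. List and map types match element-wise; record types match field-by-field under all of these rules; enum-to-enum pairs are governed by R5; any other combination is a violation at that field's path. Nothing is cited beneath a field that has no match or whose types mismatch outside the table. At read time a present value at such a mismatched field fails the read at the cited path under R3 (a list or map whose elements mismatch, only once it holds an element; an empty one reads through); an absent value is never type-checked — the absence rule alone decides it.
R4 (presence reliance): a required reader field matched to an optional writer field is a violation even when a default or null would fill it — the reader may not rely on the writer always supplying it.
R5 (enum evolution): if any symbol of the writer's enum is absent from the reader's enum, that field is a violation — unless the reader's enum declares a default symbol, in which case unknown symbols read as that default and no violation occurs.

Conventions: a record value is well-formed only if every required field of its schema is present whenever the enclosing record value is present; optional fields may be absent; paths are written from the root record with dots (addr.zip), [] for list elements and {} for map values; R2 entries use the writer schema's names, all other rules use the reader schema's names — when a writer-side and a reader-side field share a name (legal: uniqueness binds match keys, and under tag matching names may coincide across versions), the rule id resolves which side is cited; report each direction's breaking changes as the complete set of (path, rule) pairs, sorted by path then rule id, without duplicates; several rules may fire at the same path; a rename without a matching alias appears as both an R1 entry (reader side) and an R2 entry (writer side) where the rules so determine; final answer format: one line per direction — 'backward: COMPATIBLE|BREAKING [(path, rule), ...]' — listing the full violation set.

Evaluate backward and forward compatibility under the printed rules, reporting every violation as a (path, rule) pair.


backward: BREAKING [(age, R3), (quantity, R3), (rating, R3), (zip, R3)]; forward: BREAKING [(age, R3), (quantity, R3), (rating, R3), (zip, R3)]

arrows below run writer -> reader for Event
backward analysis of Event with v2 as reader and v1 as writer:
  channel: Priority -> Priority, writer required; from channel
  zip: int64 -> bytes, writer optional; from zip
  signature: bytes -> bytes, writer optional; from signature
  price: float32 -> float32, writer optional; from factor
  rating: float32 -> int64, writer optional; from rating
  quantity: int64 -> bytes, writer required; from quantity
  age: int32 -> bytes, writer required; from age
  rule R3 violated at age
  rule R3 violated at quantity
  rule R3 violated at rating
  rule R3 violated at zip
  => 4 violation(s): backward is BREAKING for Event
forward analysis of Event with v1 as reader and v2 as writer:
  channel: Priority -> Priority, writer required; from channel
  zip: bytes -> int64, writer optional; from zip
  signature: bytes -> bytes, writer optional; from signature
  factor: float32 -> float32, writer optional; from price
  rating: int64 -> float32, writer optional; from rating
  quantity: bytes -> int64, writer required; from quantity
  age: bytes -> int32, writer required; from age
  rule R3 violated at age
  rule R3 violated at quantity
  rule R3 violated at rating
  rule R3 violated at zip
  => 4 violation(s): forward is BREAKING for Event


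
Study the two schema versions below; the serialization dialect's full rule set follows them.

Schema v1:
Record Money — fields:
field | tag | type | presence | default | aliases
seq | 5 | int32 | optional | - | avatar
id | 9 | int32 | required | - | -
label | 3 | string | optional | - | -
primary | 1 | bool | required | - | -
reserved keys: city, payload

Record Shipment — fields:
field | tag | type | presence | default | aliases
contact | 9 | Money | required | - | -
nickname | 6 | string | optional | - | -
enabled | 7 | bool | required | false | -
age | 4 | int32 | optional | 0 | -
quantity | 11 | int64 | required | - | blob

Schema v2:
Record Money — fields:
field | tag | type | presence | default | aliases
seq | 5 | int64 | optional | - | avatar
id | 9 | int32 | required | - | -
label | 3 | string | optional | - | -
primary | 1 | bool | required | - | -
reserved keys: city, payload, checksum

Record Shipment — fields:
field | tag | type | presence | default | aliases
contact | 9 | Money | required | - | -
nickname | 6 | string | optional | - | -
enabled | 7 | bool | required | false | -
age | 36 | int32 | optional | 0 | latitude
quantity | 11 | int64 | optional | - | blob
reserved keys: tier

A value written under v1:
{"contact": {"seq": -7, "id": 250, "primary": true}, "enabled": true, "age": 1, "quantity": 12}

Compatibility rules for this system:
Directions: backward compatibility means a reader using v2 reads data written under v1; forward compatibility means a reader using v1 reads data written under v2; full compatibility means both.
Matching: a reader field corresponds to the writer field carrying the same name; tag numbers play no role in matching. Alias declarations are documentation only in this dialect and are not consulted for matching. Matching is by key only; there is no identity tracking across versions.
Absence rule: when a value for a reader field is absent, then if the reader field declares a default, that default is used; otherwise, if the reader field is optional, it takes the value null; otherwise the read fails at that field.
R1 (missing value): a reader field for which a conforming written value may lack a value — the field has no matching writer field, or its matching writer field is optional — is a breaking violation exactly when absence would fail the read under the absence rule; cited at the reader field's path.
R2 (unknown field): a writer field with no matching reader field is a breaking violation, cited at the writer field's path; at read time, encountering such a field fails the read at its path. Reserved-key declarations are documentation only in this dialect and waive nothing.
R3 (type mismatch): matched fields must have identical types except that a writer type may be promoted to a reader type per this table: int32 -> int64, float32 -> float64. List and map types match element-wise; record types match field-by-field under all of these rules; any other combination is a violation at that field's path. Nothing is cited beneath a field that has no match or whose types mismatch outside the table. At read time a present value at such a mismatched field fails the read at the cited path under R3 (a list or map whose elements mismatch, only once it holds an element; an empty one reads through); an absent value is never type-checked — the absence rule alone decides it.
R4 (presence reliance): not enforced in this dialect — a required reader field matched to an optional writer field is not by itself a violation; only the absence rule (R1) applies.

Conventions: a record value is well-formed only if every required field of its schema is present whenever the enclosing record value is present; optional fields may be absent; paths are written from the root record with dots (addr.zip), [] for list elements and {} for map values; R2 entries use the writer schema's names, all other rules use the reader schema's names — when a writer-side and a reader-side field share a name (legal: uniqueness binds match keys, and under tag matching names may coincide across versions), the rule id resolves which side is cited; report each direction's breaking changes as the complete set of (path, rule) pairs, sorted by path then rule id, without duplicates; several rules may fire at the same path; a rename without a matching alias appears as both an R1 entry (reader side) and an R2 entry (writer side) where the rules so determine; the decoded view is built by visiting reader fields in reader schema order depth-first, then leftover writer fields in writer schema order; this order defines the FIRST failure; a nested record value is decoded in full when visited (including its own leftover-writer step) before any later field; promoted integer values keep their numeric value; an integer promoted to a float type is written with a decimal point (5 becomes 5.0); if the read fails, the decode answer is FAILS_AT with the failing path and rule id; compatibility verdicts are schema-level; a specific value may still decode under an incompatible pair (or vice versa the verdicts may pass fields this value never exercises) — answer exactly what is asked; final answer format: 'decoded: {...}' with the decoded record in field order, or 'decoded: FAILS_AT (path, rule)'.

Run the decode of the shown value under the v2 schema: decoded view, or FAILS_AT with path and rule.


the writer's type comes first in each Shipment pair
migrating the Shipment value to v2:
  contact.seq := -7 (int32 -> int64)
  contact.id := 250
  contact.label := null (not supplied -> null)
  contact.primary := true
  nickname := null (not supplied -> null)
  enabled := true
  age := 1
  quantity := 12
  => decoded: {"contact": {"seq": -7, "id": 250, "label": null, "primary": true}, "nickname": null, "enabled": true, "age": 1, "quantity": 12}
checking off the Shipment differences that do not matter here:
  field seq in record Money: type int32 changed to int64 -> a verdict-level change on Shipment — the shown value reads the same
  field age in record Shipment: tag 4 changed to 36 -> triggers nothing under the printed rules; the Shipment answer is the same either way
  field quantity in record Shipment: required changed to optional -> a verdict-level change on Shipment — the shown value reads the same

decoded: {"contact": {"seq": -7, "id": 250, "label": null, "primary": true}, "nickname": null, "enabled": true, "age": 1, "quantity": 12}


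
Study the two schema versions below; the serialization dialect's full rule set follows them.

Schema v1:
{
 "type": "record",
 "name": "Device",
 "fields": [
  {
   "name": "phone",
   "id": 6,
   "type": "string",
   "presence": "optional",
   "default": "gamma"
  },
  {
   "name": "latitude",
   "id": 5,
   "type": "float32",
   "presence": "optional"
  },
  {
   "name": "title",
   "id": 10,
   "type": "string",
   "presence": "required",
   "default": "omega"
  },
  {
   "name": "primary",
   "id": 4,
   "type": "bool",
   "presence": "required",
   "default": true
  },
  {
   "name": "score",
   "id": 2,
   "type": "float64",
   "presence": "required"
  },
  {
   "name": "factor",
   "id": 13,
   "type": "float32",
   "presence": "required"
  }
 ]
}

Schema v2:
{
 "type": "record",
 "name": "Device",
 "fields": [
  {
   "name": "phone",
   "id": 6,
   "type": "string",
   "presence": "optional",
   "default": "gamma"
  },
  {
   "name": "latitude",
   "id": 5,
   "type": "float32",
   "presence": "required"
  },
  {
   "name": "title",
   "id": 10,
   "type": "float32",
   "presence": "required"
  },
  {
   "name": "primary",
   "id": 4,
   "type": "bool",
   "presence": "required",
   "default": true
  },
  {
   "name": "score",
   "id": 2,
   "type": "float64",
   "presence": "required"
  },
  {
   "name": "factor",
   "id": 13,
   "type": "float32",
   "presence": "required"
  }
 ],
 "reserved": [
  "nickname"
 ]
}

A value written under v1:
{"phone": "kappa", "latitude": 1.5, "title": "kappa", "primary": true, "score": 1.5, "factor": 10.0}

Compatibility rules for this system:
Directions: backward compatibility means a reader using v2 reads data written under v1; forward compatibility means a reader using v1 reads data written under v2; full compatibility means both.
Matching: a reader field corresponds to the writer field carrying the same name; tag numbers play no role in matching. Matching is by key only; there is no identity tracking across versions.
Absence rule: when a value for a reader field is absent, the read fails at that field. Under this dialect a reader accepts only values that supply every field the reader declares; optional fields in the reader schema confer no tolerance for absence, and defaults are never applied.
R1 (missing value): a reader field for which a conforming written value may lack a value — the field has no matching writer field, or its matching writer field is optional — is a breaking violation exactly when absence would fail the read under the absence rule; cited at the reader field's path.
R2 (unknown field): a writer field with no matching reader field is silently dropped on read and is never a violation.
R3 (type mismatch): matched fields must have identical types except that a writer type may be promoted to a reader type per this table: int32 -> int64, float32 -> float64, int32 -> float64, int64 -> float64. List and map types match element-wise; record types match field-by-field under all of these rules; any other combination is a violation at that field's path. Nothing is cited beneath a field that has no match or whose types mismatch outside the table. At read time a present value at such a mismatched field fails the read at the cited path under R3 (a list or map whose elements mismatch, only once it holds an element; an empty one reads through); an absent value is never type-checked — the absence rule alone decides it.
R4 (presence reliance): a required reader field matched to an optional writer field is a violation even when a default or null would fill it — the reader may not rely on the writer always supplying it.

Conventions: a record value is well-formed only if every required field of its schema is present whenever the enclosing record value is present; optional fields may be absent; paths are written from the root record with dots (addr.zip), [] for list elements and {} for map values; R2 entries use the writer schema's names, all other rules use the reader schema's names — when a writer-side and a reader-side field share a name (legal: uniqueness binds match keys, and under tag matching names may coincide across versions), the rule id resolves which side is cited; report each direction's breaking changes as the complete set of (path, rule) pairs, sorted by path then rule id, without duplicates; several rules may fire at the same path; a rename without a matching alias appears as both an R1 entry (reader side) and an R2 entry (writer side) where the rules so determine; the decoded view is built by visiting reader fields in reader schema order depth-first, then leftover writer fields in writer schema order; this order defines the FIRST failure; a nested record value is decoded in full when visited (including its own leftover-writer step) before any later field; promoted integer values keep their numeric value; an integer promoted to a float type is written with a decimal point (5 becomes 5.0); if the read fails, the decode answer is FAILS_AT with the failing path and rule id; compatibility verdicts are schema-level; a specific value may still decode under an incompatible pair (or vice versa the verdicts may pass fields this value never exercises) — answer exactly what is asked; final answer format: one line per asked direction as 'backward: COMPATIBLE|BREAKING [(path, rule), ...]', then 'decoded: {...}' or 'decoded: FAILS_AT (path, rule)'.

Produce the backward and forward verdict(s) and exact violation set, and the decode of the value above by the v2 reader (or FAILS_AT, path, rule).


backward: BREAKING [(latitude, R1), (latitude, R4), (phone, R1), (title, R3)]; forward: BREAKING [(phone, R1), (title, R3)]; decoded: FAILS_AT (title, R3)

in Device below, arrows point writer -> reader
backward pass over Device, reader schema v2, writer schema v1:
  phone: string -> string, writer optional; from phone
  latitude: float32 -> float32, writer optional; from latitude
  title: string -> float32, writer required; from title
  primary: bool -> bool, writer required; from primary
  score: float64 -> float64, writer required; from score
  factor: float32 -> float32, writer required; from factor
  violation R1 at latitude
  violation R4 at latitude
  violation R1 at phone
  violation R3 at title
  => 4 violation(s): backward is BREAKING for Device
forward pass over Device, reader schema v1, writer schema v2:
  phone: string -> string, writer optional; from phone
  latitude: float32 -> float32, writer required; from latitude
  title: float32 -> string, writer required; from title
  primary: bool -> bool, writer required; from primary
  score: float64 -> float64, writer required; from score
  factor: float32 -> float32, writer required; from factor
  violation R1 at phone
  violation R3 at title
  => 2 violation(s): forward is BREAKING for Device
decode walk for Device under reader schema v2:
  phone := "kappa"
  latitude := 1.5
  read fails at title under R3
  => FAILS_AT (title, R3)


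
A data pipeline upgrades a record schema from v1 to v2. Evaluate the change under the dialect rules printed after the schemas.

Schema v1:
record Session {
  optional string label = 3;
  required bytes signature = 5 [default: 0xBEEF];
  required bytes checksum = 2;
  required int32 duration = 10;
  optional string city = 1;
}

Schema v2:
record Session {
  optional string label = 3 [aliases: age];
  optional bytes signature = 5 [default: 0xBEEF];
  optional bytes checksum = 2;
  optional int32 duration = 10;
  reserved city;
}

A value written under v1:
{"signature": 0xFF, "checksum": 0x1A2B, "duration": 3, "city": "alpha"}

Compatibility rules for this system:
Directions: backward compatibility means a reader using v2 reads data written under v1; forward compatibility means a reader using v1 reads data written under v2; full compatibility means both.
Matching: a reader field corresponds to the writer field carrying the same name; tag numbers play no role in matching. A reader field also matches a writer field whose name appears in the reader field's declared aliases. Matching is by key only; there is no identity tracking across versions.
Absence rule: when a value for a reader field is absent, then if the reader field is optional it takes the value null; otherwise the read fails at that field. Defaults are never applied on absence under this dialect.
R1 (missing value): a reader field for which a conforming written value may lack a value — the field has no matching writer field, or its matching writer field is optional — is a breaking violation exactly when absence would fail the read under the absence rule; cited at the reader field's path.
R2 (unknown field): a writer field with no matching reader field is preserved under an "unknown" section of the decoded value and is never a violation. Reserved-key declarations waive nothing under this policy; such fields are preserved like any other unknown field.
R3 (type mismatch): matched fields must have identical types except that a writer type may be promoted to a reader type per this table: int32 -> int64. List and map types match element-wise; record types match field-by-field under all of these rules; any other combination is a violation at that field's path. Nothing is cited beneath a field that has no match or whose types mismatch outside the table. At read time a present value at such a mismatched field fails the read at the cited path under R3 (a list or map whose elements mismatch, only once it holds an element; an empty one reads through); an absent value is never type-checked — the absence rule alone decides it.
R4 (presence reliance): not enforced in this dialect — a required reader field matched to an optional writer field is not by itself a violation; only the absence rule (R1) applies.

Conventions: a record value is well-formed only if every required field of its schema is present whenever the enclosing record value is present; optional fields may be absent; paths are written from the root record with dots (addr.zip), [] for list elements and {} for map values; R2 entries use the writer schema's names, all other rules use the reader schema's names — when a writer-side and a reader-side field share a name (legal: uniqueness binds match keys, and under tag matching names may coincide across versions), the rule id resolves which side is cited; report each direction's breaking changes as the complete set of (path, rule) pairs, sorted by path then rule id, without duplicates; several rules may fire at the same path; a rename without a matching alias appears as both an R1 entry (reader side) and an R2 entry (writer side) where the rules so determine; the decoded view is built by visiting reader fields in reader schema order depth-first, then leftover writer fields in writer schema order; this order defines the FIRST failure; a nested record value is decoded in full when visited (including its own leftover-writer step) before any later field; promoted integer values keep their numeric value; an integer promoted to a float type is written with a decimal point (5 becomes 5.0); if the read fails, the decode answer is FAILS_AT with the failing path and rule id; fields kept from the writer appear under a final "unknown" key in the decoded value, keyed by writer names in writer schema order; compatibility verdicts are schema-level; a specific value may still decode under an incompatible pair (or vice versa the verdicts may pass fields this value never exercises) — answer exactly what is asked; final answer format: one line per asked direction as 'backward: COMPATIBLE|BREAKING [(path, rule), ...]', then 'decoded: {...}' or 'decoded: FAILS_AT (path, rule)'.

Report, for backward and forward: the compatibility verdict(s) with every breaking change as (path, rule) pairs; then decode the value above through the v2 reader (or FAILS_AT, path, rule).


in Session below, arrows point writer -> reader
backward for Session (reader v2, writer v1):
  writer optional, string -> string: reader label maps from writer label
  writer required, bytes -> bytes: reader signature maps from writer signature
  writer required, bytes -> bytes: reader checksum maps from writer checksum
  writer required, int32 -> int32: reader duration maps from writer duration
  writer field city has no reader counterpart
  nothing fires on Session: backward is COMPATIBLE
forward for Session (reader v1, writer v2):
  writer optional, string -> string: reader label maps from writer label
  writer optional, bytes -> bytes: reader signature maps from writer signature
  writer optional, bytes -> bytes: reader checksum maps from writer checksum
  writer optional, int32 -> int32: reader duration maps from writer duration
  city: no writer-side match
  rule R1 violated at checksum
  rule R1 violated at duration
  rule R1 violated at signature
  => forward: BREAKING (3)
decoding the Session value with the v2 reader:
  label := null (missing; optional => null)
  signature := 0xFF
  checksum := 0x1A2B
  duration := 3
  writer city: kept under "unknown"
  => decoded: {"label": null, "signature": 0xFF, "checksum": 0x1A2B, "duration": 3, "unknown": {"city": "alpha"}}

backward: COMPATIBLE []; forward: BREAKING [(checksum, R1), (duration, R1), (signature, R1)]; decoded: {"label": null, "signature": 0xFF, "checksum": 0x1A2B, "duration": 3, "unknown": {"city": "alpha"}}


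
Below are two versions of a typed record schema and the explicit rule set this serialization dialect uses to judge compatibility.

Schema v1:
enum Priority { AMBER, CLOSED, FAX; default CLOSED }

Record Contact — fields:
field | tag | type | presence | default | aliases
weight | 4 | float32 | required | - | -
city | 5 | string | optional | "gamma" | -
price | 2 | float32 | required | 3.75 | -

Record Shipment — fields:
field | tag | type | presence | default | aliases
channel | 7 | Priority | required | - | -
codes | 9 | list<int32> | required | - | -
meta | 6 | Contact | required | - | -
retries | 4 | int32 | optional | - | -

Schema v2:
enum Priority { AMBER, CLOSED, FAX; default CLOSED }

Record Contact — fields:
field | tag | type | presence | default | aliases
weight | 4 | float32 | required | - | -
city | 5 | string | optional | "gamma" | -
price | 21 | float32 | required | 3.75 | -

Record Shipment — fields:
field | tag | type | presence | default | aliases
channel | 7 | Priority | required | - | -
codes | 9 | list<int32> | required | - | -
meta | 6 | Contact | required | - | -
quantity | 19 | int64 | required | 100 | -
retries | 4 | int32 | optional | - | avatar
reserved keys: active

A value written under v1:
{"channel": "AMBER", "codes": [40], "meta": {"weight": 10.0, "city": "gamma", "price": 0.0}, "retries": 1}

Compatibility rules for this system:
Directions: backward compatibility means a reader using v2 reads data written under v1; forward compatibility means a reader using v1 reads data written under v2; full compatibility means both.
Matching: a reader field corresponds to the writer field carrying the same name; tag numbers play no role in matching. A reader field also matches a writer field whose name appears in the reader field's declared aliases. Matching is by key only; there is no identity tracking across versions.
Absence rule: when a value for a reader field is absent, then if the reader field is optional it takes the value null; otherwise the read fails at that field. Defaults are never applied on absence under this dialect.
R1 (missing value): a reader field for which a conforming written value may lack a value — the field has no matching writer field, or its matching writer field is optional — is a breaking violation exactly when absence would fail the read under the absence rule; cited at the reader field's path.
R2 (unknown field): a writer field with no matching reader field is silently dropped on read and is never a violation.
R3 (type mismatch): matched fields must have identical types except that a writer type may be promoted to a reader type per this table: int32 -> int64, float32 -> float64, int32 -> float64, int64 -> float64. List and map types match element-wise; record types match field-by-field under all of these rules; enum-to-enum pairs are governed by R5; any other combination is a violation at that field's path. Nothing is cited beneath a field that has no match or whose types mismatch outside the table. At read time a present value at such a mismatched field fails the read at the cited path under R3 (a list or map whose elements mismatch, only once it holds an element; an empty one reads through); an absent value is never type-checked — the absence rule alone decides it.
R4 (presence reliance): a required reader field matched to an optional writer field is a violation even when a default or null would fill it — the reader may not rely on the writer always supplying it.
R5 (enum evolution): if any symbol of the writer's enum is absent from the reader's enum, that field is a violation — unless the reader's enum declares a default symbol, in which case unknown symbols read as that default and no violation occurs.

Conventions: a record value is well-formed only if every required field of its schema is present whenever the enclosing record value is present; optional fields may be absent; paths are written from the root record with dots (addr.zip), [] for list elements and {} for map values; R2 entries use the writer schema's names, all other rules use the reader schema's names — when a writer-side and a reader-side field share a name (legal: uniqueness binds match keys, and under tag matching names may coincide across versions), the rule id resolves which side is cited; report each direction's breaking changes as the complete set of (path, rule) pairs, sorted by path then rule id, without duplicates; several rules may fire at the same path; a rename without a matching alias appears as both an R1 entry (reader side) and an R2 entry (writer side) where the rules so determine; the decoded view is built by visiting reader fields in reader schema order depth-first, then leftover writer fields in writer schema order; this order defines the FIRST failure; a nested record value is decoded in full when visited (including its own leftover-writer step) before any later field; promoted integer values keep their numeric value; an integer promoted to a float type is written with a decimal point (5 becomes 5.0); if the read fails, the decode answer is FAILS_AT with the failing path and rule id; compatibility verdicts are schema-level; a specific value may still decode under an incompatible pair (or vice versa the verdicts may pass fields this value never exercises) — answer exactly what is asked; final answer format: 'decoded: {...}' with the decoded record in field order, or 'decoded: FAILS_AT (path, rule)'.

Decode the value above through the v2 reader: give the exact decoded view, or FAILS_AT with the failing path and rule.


decoded: FAILS_AT (quantity, R1)

each type pair in Shipment: writer, then reader
decode walk for Shipment under reader schema v2:
  channel := "AMBER"
  codes := [40]
  meta.weight := 10.0
  meta.city := "gamma"
  meta.price := 0.0
  read fails at quantity under R1 (no fill)
  => FAILS_AT (quantity, R1)
diffs on Shipment not affecting the asked answer:
  field price in record Contact: tag 2 changed to 21 -> no rule fires on it and the decoded Shipment view is identical with or without it


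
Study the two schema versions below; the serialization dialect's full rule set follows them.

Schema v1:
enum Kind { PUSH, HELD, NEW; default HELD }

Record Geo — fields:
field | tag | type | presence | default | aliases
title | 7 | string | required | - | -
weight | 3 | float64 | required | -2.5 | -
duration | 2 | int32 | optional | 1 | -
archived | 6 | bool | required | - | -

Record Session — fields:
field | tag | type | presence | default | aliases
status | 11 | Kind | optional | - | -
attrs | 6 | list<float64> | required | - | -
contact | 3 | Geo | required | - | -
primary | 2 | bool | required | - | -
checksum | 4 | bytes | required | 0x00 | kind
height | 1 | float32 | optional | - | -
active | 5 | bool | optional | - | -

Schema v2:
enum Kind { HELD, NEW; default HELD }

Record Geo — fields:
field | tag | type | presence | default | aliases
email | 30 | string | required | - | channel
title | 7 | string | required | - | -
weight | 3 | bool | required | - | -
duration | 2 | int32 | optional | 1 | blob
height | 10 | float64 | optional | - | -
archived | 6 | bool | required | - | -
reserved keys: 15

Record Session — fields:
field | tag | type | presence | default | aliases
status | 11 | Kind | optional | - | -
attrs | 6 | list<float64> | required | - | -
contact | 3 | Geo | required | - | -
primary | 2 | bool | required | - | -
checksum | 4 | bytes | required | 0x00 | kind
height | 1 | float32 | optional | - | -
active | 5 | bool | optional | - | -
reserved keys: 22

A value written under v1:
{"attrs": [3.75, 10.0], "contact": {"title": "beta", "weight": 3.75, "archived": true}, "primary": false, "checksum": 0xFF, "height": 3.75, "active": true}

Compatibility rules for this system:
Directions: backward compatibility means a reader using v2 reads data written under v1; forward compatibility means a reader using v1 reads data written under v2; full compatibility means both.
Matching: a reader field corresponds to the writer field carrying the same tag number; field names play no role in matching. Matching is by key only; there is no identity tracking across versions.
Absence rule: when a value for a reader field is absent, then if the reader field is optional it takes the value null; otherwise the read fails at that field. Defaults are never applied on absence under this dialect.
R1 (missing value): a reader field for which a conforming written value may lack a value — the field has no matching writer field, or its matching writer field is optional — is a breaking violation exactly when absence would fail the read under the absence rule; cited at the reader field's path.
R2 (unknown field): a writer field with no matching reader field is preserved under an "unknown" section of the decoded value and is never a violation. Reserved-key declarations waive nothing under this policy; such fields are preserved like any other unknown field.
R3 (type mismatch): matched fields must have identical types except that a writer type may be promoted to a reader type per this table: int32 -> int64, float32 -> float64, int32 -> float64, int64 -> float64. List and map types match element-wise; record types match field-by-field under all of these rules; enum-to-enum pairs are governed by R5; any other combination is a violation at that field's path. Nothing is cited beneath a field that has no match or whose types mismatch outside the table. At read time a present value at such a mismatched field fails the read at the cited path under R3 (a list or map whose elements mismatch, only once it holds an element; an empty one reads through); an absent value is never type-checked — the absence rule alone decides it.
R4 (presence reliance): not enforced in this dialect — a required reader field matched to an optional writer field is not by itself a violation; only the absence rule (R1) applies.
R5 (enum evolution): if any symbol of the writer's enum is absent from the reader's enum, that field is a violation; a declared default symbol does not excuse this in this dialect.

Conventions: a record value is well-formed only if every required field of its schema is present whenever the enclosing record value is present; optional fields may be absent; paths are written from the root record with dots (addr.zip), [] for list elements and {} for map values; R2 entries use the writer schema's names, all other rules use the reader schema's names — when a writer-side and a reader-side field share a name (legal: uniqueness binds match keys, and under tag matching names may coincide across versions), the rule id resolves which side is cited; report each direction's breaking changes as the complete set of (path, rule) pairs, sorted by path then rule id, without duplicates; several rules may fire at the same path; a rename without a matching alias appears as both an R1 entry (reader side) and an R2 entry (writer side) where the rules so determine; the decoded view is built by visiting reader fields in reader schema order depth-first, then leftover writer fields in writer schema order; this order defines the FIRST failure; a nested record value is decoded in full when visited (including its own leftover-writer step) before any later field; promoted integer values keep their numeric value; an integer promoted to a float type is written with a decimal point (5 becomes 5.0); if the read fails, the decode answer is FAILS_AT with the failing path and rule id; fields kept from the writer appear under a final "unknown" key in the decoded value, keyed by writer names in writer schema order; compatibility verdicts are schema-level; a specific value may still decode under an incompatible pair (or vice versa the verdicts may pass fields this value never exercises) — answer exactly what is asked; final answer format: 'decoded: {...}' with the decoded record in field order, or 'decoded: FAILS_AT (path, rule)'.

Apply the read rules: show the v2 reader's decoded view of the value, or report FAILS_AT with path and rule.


each type pair in Session: writer, then reader
decoding the Session value with the v2 reader:
  status := null (missing; optional => null)
  attrs := [3.75, 10.0]
  read fails at contact.email under R1 (no fill)
  => FAILS_AT (contact.email, R1)
remaining Session differences; none change what is asked:
  field weight in record Geo: type float64 changed to bool (its default is dropped) -> matters for Session compatibility verdicts, not for this value's decode
  enum Kind (field status in record Session): symbol PUSH removed -> matters for Session compatibility verdicts, not for this value's decode
  added field height to record Geo: optional float64, tag 10 (in v2 it sits immediately before archived) -> triggers nothing under the printed rules; the Session answer is the same either way

decoded: FAILS_AT (contact.email, R1)
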